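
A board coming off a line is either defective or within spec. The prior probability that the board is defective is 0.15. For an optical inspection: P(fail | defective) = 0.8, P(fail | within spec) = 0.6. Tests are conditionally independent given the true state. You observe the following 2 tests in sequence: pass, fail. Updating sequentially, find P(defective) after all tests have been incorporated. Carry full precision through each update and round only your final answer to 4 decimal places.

After 'pass': P(defective) = 0.2·0.1500 / (0.2·0.1500 + 0.4·0.8500) ≈ 0.0811
After 'fail': P(defective) = 0.8·0.0811 / (0.8·0.0811 + 0.6·0.9189) ≈ 0.1053

0.1053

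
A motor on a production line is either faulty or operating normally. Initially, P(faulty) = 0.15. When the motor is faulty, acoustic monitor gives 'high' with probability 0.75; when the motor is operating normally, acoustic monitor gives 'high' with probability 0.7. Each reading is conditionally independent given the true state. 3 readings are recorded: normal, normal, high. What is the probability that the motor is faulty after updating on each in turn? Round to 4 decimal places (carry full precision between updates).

Each posterior becomes the prior for the next update.
After 'normal': P(faulty) = 0.25·0.1500 / (0.25·0.1500 + 0.3·0.8500) ≈ 0.1282
After 'normal': P(faulty) = 0.25·0.1282 / (0.25·0.1282 + 0.3·0.8718) ≈ 0.1092
After 'high': P(faulty) = 0.75·0.1092 / (0.75·0.1092 + 0.7·0.8908) ≈ 0.1161

0.1161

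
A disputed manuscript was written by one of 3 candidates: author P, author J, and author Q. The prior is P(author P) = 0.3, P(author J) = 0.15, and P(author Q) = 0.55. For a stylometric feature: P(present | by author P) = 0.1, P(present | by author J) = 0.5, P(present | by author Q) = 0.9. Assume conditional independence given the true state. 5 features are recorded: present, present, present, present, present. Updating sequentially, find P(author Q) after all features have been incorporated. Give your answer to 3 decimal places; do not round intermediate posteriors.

0.986

After 'present': normaliser = 0.1·0.3000 + 0.5·0.1500 + 0.9·0.5500; P(author P) ≈ 0.0500, P(author J) ≈ 0.1250, P(author Q) ≈ 0.8250
After 'present': normaliser = 0.1·0.0500 + 0.5·0.1250 + 0.9·0.8250; P(author P) ≈ 0.0062, P(author J) ≈ 0.0772, P(author Q) ≈ 0.9167
After 'present': normaliser = 0.1·0.0062 + 0.5·0.0772 + 0.9·0.9167; P(author P) ≈ 0.0007, P(author J) ≈ 0.0446, P(author Q) ≈ 0.9546
After 'present': normaliser = 0.1·0.0007 + 0.5·0.0446 + 0.9·0.9546; P(author P) ≈ 0.0001, P(author J) ≈ 0.0253, P(author Q) ≈ 0.9746
After 'present': normaliser = 0.1·0.0001 + 0.5·0.0253 + 0.9·0.9746; P(author P) ≈ 0.0000, P(author J) ≈ 0.0142, P(author Q) ≈ 0.9858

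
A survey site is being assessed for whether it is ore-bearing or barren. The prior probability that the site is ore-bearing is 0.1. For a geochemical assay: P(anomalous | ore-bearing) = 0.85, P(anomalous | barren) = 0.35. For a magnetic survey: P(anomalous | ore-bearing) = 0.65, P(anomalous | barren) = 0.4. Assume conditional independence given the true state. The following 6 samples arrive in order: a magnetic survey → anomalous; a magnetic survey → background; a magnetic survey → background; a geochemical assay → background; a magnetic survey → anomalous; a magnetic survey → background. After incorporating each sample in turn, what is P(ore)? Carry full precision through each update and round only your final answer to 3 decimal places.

Apply Bayes' rule sequentially, carrying P(ore) forward.
After a magnetic survey='anomalous': P(ore) = 0.65·0.1000 / (0.65·0.1000 + 0.4·0.9000) ≈ 0.1529
After a magnetic survey='background': P(ore) = 0.35·0.1529 / (0.35·0.1529 + 0.6·0.8471) ≈ 0.0953
After a magnetic survey='background': P(ore) = 0.35·0.0953 / (0.35·0.0953 + 0.6·0.9047) ≈ 0.0579
After a geochemical assay='background': P(ore) = 0.15·0.0579 / (0.15·0.0579 + 0.65·0.9421) ≈ 0.0140
After a magnetic survey='anomalous': P(ore) = 0.65·0.0140 / (0.65·0.0140 + 0.4·0.9860) ≈ 0.0225
After a magnetic survey='background': P(ore) = 0.35·0.0225 / (0.35·0.0225 + 0.6·0.9775) ≈ 0.0133

0.013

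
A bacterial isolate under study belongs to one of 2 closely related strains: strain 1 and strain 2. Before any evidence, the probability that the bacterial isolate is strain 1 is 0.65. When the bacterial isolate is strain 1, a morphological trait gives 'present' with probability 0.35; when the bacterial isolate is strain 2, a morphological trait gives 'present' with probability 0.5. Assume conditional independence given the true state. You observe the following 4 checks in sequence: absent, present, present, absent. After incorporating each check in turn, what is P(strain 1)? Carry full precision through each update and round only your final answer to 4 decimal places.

Each posterior becomes the prior for the next update.
After 'absent': P(strain 1) = 0.65·0.6500 / (0.65·0.6500 + 0.5·0.3500) ≈ 0.7071
After 'present': P(strain 1) = 0.35·0.7071 / (0.35·0.7071 + 0.5·0.2929) ≈ 0.6283
After 'present': P(strain 1) = 0.35·0.6283 / (0.35·0.6283 + 0.5·0.3717) ≈ 0.5419
After 'absent': P(strain 1) = 0.65·0.5419 / (0.65·0.5419 + 0.5·0.4581) ≈ 0.6060

0.6060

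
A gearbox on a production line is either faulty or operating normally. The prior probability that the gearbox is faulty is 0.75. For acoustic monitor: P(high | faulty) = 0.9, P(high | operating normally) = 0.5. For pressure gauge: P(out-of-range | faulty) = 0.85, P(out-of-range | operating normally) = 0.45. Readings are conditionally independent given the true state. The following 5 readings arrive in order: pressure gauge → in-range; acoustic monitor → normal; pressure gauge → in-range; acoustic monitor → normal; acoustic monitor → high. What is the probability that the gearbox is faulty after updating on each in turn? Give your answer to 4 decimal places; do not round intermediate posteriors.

0.0158

After pressure gauge='in-range': P(faulty) = 0.15·0.7500 / (0.15·0.7500 + 0.55·0.2500) ≈ 0.4500
After acoustic monitor='normal': P(faulty) = 0.1·0.4500 / (0.1·0.4500 + 0.5·0.5500) ≈ 0.1406
After pressure gauge='in-range': P(faulty) = 0.15·0.1406 / (0.15·0.1406 + 0.55·0.8594) ≈ 0.0427
After acoustic monitor='normal': P(faulty) = 0.1·0.0427 / (0.1·0.0427 + 0.5·0.9573) ≈ 0.0088
After acoustic monitor='high': P(faulty) = 0.9·0.0088 / (0.9·0.0088 + 0.5·0.9912) ≈ 0.0158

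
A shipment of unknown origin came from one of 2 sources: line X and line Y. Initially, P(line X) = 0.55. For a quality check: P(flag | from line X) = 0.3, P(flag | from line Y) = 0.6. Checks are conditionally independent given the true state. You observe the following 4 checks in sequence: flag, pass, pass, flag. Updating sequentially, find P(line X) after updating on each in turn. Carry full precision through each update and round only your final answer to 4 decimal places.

0.4834

After 'flag': P(line X) = 0.3·0.5500 / (0.3·0.5500 + 0.6·0.4500) ≈ 0.3793
After 'pass': P(line X) = 0.7·0.3793 / (0.7·0.3793 + 0.4·0.6207) ≈ 0.5168
After 'pass': P(line X) = 0.7·0.5168 / (0.7·0.5168 + 0.4·0.4832) ≈ 0.6518
After 'flag': P(line X) = 0.3·0.6518 / (0.3·0.6518 + 0.6·0.3482) ≈ 0.4834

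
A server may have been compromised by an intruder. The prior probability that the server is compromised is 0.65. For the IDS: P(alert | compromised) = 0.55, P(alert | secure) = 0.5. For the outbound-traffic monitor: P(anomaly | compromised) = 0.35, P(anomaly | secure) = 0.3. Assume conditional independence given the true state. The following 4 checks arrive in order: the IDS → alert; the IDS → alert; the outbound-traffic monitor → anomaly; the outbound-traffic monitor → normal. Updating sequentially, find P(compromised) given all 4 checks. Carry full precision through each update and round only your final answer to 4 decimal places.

0.7088

After the IDS='alert': P(compromised) = 0.55·0.6500 / (0.55·0.6500 + 0.5·0.3500) ≈ 0.6714
After the IDS='alert': P(compromised) = 0.55·0.6714 / (0.55·0.6714 + 0.5·0.3286) ≈ 0.6920
After the outbound-traffic monitor='anomaly': P(compromised) = 0.35·0.6920 / (0.35·0.6920 + 0.3·0.3080) ≈ 0.7239
After the outbound-traffic monitor='normal': P(compromised) = 0.65·0.7239 / (0.65·0.7239 + 0.7·0.2761) ≈ 0.7088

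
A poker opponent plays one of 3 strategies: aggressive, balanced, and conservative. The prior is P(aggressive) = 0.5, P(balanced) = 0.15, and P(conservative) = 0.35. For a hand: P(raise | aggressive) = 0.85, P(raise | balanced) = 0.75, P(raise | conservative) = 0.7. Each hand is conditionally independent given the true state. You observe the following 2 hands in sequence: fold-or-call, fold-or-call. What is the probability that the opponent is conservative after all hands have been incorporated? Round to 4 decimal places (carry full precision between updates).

0.6043

After 'fold-or-call': normaliser = 0.15·0.5000 + 0.25·0.1500 + 0.3·0.3500; P(aggressive) ≈ 0.3448, P(balanced) ≈ 0.1724, P(conservative) ≈ 0.4828
After 'fold-or-call': normaliser = 0.15·0.3448 + 0.25·0.1724 + 0.3·0.4828; P(aggressive) ≈ 0.2158, P(balanced) ≈ 0.1799, P(conservative) ≈ 0.6043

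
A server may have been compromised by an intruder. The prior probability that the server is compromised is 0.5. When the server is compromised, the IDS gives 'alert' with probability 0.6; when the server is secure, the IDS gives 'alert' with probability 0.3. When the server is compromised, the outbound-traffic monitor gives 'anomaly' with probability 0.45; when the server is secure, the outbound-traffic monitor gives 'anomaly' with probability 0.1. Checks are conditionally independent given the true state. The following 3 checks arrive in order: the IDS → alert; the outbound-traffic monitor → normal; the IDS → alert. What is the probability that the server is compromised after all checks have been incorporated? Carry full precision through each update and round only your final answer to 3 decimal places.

After the IDS='alert': P(compromised) = 0.6·0.5000 / (0.6·0.5000 + 0.3·0.5000) ≈ 0.6667
After the outbound-traffic monitor='normal': P(compromised) = 0.55·0.6667 / (0.55·0.6667 + 0.9·0.3333) ≈ 0.5500
After the IDS='alert': P(compromised) = 0.6·0.5500 / (0.6·0.5500 + 0.3·0.4500) ≈ 0.7097

0.710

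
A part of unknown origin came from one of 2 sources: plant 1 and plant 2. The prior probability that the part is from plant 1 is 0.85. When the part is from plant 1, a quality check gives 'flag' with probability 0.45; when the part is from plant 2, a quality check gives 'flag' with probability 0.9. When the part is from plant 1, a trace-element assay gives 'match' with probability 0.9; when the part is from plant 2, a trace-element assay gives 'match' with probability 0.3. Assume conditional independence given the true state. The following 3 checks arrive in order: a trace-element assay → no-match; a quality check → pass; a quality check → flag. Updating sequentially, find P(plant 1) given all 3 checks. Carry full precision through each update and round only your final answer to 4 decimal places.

After a trace-element assay='no-match': P(plant 1) = 0.1·0.8500 / (0.1·0.8500 + 0.7·0.1500) ≈ 0.4474
After a quality check='pass': P(plant 1) = 0.55·0.4474 / (0.55·0.4474 + 0.1·0.5526) ≈ 0.8166
After a quality check='flag': P(plant 1) = 0.45·0.8166 / (0.45·0.8166 + 0.9·0.1834) ≈ 0.6900

0.6900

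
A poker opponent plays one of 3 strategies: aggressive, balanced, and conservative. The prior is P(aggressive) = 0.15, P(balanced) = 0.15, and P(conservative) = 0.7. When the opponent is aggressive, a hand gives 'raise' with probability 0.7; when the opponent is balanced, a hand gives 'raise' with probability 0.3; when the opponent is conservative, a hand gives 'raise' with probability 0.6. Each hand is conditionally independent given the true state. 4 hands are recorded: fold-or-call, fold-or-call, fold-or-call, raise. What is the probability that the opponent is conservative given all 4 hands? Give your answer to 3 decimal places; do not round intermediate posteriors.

After 'fold-or-call': normaliser = 0.3·0.1500 + 0.7·0.1500 + 0.4·0.7000; P(aggressive) ≈ 0.1047, P(balanced) ≈ 0.2442, P(conservative) ≈ 0.6512
After 'fold-or-call': normaliser = 0.3·0.1047 + 0.7·0.2442 + 0.4·0.6512; P(aggressive) ≈ 0.0678, P(balanced) ≈ 0.3693, P(conservative) ≈ 0.5628
After 'fold-or-call': normaliser = 0.3·0.0678 + 0.7·0.3693 + 0.4·0.5628; P(aggressive) ≈ 0.0404, P(balanced) ≈ 0.5130, P(conservative) ≈ 0.4467
After 'raise': normaliser = 0.7·0.0404 + 0.3·0.5130 + 0.6·0.4467; P(aggressive) ≈ 0.0628, P(balanced) ≈ 0.3419, P(conservative) ≈ 0.5953

0.595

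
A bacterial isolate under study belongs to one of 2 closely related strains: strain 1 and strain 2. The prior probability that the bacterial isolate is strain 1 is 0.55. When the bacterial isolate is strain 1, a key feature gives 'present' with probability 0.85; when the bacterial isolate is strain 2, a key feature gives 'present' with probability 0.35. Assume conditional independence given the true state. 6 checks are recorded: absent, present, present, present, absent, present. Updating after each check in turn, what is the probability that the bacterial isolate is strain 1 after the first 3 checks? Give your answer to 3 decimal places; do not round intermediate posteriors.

After 'absent': P(strain 1) = 0.15·0.5500 / (0.15·0.5500 + 0.65·0.4500) ≈ 0.2200
After 'present': P(strain 1) = 0.85·0.2200 / (0.85·0.2200 + 0.35·0.7800) ≈ 0.4065
After 'present': P(strain 1) = 0.85·0.4065 / (0.85·0.4065 + 0.35·0.5935) ≈ 0.6246

0.625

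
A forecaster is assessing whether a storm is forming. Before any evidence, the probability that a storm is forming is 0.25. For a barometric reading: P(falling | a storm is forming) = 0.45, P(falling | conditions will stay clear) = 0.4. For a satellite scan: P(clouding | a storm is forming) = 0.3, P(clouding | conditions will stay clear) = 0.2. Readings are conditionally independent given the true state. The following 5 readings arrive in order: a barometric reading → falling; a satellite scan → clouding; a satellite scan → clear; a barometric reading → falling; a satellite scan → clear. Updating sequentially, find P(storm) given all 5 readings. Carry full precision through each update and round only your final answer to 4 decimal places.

0.3264

After a barometric reading='falling': P(storm) = 0.45·0.2500 / (0.45·0.2500 + 0.4·0.7500) ≈ 0.2727
After a satellite scan='clouding': P(storm) = 0.3·0.2727 / (0.3·0.2727 + 0.2·0.7273) ≈ 0.3600
After a satellite scan='clear': P(storm) = 0.7·0.3600 / (0.7·0.3600 + 0.8·0.6400) ≈ 0.3298
After a barometric reading='falling': P(storm) = 0.45·0.3298 / (0.45·0.3298 + 0.4·0.6702) ≈ 0.3564
After a satellite scan='clear': P(storm) = 0.7·0.3564 / (0.7·0.3564 + 0.8·0.6436) ≈ 0.3264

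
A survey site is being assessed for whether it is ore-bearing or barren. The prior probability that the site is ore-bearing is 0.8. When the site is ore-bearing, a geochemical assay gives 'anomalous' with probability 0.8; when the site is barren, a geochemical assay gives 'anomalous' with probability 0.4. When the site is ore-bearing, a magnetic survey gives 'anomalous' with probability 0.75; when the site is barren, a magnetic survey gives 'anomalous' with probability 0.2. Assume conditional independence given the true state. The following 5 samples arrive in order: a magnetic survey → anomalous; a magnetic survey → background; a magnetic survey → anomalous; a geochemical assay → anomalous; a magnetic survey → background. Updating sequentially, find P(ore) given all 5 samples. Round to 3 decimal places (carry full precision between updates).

0.917

Apply Bayes' rule sequentially, carrying P(ore) forward.
After a magnetic survey='anomalous': P(ore) = 0.75·0.8000 / (0.75·0.8000 + 0.2·0.2000) ≈ 0.9375
After a magnetic survey='background': P(ore) = 0.25·0.9375 / (0.25·0.9375 + 0.8·0.0625) ≈ 0.8242
After a magnetic survey='anomalous': P(ore) = 0.75·0.8242 / (0.75·0.8242 + 0.2·0.1758) ≈ 0.9462
After a geochemical assay='anomalous': P(ore) = 0.8·0.9462 / (0.8·0.9462 + 0.4·0.0538) ≈ 0.9723
After a magnetic survey='background': P(ore) = 0.25·0.9723 / (0.25·0.9723 + 0.8·0.0277) ≈ 0.9166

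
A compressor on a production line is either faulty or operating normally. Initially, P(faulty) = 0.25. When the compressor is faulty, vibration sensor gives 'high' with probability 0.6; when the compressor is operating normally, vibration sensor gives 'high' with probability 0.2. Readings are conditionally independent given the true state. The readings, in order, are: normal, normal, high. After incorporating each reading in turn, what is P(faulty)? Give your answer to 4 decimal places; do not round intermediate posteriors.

0.2000

Apply Bayes' rule sequentially, carrying P(faulty) forward.
After 'normal': P(faulty) = 0.4·0.2500 / (0.4·0.2500 + 0.8·0.7500) ≈ 0.1429
After 'normal': P(faulty) = 0.4·0.1429 / (0.4·0.1429 + 0.8·0.8571) ≈ 0.0769
After 'high': P(faulty) = 0.6·0.0769 / (0.6·0.0769 + 0.2·0.9231) ≈ 0.2000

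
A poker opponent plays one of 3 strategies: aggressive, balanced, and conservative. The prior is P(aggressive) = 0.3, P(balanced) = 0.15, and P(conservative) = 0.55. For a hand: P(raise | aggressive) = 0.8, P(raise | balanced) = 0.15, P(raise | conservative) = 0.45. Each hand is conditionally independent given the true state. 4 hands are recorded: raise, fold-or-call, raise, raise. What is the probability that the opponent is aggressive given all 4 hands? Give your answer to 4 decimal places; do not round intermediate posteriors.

After 'raise': normaliser = 0.8·0.3000 + 0.15·0.1500 + 0.45·0.5500; P(aggressive) ≈ 0.4706, P(balanced) ≈ 0.0441, P(conservative) ≈ 0.4853
After 'fold-or-call': normaliser = 0.2·0.4706 + 0.85·0.0441 + 0.55·0.4853; P(aggressive) ≈ 0.2362, P(balanced) ≈ 0.0941, P(conservative) ≈ 0.6697
After 'raise': normaliser = 0.8·0.2362 + 0.15·0.0941 + 0.45·0.6697; P(aggressive) ≈ 0.3745, P(balanced) ≈ 0.0280, P(conservative) ≈ 0.5975
After 'raise': normaliser = 0.8·0.3745 + 0.15·0.0280 + 0.45·0.5975; P(aggressive) ≈ 0.5232, P(balanced) ≈ 0.0073, P(conservative) ≈ 0.4695

0.5232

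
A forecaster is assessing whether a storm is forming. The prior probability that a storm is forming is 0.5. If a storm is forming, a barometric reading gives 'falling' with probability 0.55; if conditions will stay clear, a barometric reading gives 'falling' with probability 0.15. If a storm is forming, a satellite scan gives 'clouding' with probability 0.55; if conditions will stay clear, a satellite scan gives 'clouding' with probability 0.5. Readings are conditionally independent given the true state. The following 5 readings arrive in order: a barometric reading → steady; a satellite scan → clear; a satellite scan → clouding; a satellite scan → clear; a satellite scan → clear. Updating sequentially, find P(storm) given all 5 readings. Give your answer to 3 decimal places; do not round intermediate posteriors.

After a barometric reading='steady': P(storm) = 0.45·0.5000 / (0.45·0.5000 + 0.85·0.5000) ≈ 0.3462
After a satellite scan='clear': P(storm) = 0.45·0.3462 / (0.45·0.3462 + 0.5·0.6538) ≈ 0.3227
After a satellite scan='clouding': P(storm) = 0.55·0.3227 / (0.55·0.3227 + 0.5·0.6773) ≈ 0.3439
After a satellite scan='clear': P(storm) = 0.45·0.3439 / (0.45·0.3439 + 0.5·0.6561) ≈ 0.3205
After a satellite scan='clear': P(storm) = 0.45·0.3205 / (0.45·0.3205 + 0.5·0.6795) ≈ 0.2980

0.298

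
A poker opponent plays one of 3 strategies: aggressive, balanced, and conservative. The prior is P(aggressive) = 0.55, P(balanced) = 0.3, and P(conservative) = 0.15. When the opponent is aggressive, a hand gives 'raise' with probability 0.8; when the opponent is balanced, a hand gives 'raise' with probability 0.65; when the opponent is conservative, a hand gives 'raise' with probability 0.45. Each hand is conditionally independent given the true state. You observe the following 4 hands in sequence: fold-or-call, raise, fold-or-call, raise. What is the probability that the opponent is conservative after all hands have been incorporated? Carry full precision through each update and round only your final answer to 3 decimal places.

0.237

After 'fold-or-call': normaliser = 0.2·0.5500 + 0.35·0.3000 + 0.55·0.1500; P(aggressive) ≈ 0.3697, P(balanced) ≈ 0.3529, P(conservative) ≈ 0.2773
After 'raise': normaliser = 0.8·0.3697 + 0.65·0.3529 + 0.45·0.2773; P(aggressive) ≈ 0.4551, P(balanced) ≈ 0.3529, P(conservative) ≈ 0.1920
After 'fold-or-call': normaliser = 0.2·0.4551 + 0.35·0.3529 + 0.55·0.1920; P(aggressive) ≈ 0.2843, P(balanced) ≈ 0.3859, P(conservative) ≈ 0.3298
After 'raise': normaliser = 0.8·0.2843 + 0.65·0.3859 + 0.45·0.3298; P(aggressive) ≈ 0.3629, P(balanced) ≈ 0.4002, P(conservative) ≈ 0.2368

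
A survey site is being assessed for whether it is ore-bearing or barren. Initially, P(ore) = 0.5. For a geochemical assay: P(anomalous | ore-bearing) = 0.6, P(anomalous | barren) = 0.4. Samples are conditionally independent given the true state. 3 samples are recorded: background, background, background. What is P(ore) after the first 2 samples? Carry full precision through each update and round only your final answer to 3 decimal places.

0.308

After 'background': P(ore) = 0.4·0.5000 / (0.4·0.5000 + 0.6·0.5000) ≈ 0.4000
After 'background': P(ore) = 0.4·0.4000 / (0.4·0.4000 + 0.6·0.6000) ≈ 0.3077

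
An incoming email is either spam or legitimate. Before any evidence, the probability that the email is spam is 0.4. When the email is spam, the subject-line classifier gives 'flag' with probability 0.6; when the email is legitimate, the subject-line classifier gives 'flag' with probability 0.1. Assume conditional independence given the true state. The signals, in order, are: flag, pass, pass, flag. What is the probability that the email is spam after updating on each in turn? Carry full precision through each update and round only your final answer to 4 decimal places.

After 'flag': P(spam) = 0.6·0.4000 / (0.6·0.4000 + 0.1·0.6000) ≈ 0.8000
After 'pass': P(spam) = 0.4·0.8000 / (0.4·0.8000 + 0.9·0.2000) ≈ 0.6400
After 'pass': P(spam) = 0.4·0.6400 / (0.4·0.6400 + 0.9·0.3600) ≈ 0.4414
After 'flag': P(spam) = 0.6·0.4414 / (0.6·0.4414 + 0.1·0.5586) ≈ 0.8258

0.8258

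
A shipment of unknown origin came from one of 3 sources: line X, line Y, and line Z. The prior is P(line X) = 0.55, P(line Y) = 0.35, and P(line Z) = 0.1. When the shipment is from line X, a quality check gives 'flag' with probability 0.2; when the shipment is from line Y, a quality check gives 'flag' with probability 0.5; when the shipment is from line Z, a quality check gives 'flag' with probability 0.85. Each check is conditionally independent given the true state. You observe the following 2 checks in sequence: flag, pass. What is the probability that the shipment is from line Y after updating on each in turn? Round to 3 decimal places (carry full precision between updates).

After 'flag': normaliser = 0.2·0.5500 + 0.5·0.3500 + 0.85·0.1000; P(line X) ≈ 0.2973, P(line Y) ≈ 0.4730, P(line Z) ≈ 0.2297
After 'pass': normaliser = 0.8·0.2973 + 0.5·0.4730 + 0.15·0.2297; P(line X) ≈ 0.4675, P(line Y) ≈ 0.4648, P(line Z) ≈ 0.0677

0.465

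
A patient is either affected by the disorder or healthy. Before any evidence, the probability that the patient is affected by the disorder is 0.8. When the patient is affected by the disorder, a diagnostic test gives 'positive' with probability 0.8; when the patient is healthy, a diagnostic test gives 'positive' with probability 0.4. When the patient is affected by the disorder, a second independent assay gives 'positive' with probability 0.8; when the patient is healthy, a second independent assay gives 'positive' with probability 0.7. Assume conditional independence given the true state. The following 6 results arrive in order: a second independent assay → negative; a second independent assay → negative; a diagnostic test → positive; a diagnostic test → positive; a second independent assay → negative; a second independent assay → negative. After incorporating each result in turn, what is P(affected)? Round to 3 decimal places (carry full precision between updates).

After a second independent assay='negative': P(affected) = 0.2·0.8000 / (0.2·0.8000 + 0.3·0.2000) ≈ 0.7273
After a second independent assay='negative': P(affected) = 0.2·0.7273 / (0.2·0.7273 + 0.3·0.2727) ≈ 0.6400
After a diagnostic test='positive': P(affected) = 0.8·0.6400 / (0.8·0.6400 + 0.4·0.3600) ≈ 0.7805
After a diagnostic test='positive': P(affected) = 0.8·0.7805 / (0.8·0.7805 + 0.4·0.2195) ≈ 0.8767
After a second independent assay='negative': P(affected) = 0.2·0.8767 / (0.2·0.8767 + 0.3·0.1233) ≈ 0.8258
After a second independent assay='negative': P(affected) = 0.2·0.8258 / (0.2·0.8258 + 0.3·0.1742) ≈ 0.7596

0.760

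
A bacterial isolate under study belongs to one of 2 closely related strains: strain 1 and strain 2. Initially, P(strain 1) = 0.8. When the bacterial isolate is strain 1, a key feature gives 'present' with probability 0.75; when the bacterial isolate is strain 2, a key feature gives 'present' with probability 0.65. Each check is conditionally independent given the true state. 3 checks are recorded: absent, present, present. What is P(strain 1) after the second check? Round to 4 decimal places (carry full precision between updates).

Each posterior becomes the prior for the next update.
After 'absent': P(strain 1) = 0.25·0.8000 / (0.25·0.8000 + 0.35·0.2000) ≈ 0.7407
After 'present': P(strain 1) = 0.75·0.7407 / (0.75·0.7407 + 0.65·0.2593) ≈ 0.7673

0.7673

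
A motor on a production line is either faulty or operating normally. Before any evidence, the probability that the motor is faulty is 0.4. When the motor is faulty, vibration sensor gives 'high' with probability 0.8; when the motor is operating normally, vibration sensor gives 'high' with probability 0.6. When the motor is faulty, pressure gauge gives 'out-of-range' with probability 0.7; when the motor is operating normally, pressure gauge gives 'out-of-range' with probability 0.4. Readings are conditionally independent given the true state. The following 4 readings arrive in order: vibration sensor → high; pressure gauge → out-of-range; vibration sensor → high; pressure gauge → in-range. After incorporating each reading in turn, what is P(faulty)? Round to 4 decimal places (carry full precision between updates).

After vibration sensor='high': P(faulty) = 0.8·0.4000 / (0.8·0.4000 + 0.6·0.6000) ≈ 0.4706
After pressure gauge='out-of-range': P(faulty) = 0.7·0.4706 / (0.7·0.4706 + 0.4·0.5294) ≈ 0.6087
After vibration sensor='high': P(faulty) = 0.8·0.6087 / (0.8·0.6087 + 0.6·0.3913) ≈ 0.6747
After pressure gauge='in-range': P(faulty) = 0.3·0.6747 / (0.3·0.6747 + 0.6·0.3253) ≈ 0.5091

0.5091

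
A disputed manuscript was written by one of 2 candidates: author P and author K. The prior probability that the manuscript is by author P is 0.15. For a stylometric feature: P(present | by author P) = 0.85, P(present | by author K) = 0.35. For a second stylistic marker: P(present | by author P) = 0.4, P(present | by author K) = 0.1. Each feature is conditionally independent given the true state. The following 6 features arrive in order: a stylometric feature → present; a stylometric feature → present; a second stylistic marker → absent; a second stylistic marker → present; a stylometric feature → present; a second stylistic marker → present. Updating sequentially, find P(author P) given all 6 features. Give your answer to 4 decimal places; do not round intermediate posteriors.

Each posterior becomes the prior for the next update.
After a stylometric feature='present': P(author P) = 0.85·0.1500 / (0.85·0.1500 + 0.35·0.8500) ≈ 0.3000
After a stylometric feature='present': P(author P) = 0.85·0.3000 / (0.85·0.3000 + 0.35·0.7000) ≈ 0.5100
After a second stylistic marker='absent': P(author P) = 0.6·0.5100 / (0.6·0.5100 + 0.9·0.4900) ≈ 0.4096
After a second stylistic marker='present': P(author P) = 0.4·0.4096 / (0.4·0.4096 + 0.1·0.5904) ≈ 0.7351
After a stylometric feature='present': P(author P) = 0.85·0.7351 / (0.85·0.7351 + 0.35·0.2649) ≈ 0.8708
After a second stylistic marker='present': P(author P) = 0.4·0.8708 / (0.4·0.8708 + 0.1·0.1292) ≈ 0.9642

0.9642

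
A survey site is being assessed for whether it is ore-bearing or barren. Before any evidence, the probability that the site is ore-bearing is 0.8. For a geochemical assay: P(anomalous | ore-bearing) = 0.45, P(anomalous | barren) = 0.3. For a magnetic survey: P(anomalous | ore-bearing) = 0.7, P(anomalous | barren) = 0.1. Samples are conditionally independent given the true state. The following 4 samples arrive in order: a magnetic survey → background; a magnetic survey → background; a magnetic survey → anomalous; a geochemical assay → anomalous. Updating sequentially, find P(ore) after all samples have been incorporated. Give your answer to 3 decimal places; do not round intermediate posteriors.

After a magnetic survey='background': P(ore) = 0.3·0.8000 / (0.3·0.8000 + 0.9·0.2000) ≈ 0.5714
After a magnetic survey='background': P(ore) = 0.3·0.5714 / (0.3·0.5714 + 0.9·0.4286) ≈ 0.3077
After a magnetic survey='anomalous': P(ore) = 0.7·0.3077 / (0.7·0.3077 + 0.1·0.6923) ≈ 0.7568
After a geochemical assay='anomalous': P(ore) = 0.45·0.7568 / (0.45·0.7568 + 0.3·0.2432) ≈ 0.8235

0.824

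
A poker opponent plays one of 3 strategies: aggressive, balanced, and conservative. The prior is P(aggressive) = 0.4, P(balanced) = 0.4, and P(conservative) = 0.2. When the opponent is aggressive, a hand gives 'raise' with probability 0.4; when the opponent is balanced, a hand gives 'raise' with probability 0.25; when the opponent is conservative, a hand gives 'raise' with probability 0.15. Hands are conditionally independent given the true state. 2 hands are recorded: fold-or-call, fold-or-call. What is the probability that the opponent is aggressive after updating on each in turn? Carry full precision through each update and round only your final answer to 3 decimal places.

After 'fold-or-call': normaliser = 0.6·0.4000 + 0.75·0.4000 + 0.85·0.2000; P(aggressive) ≈ 0.3380, P(balanced) ≈ 0.4225, P(conservative) ≈ 0.2394
After 'fold-or-call': normaliser = 0.6·0.3380 + 0.75·0.4225 + 0.85·0.2394; P(aggressive) ≈ 0.2804, P(balanced) ≈ 0.4382, P(conservative) ≈ 0.2814

0.280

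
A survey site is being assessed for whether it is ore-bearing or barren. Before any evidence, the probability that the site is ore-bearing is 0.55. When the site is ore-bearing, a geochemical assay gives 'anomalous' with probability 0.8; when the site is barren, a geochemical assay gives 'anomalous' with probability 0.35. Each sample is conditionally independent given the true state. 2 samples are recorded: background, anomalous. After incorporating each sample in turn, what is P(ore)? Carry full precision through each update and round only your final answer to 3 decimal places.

0.462

Each posterior becomes the prior for the next update.
After 'background': P(ore) = 0.2·0.5500 / (0.2·0.5500 + 0.65·0.4500) ≈ 0.2733
After 'anomalous': P(ore) = 0.8·0.2733 / (0.8·0.2733 + 0.35·0.7267) ≈ 0.4622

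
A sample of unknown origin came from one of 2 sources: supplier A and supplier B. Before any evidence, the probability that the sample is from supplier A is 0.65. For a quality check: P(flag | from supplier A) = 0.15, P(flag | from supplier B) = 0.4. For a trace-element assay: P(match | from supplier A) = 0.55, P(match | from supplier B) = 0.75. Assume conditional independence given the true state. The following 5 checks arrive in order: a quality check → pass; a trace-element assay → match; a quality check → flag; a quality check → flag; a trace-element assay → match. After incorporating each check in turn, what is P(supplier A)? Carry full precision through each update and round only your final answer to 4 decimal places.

After a quality check='pass': P(supplier A) = 0.85·0.6500 / (0.85·0.6500 + 0.6·0.3500) ≈ 0.7246
After a trace-element assay='match': P(supplier A) = 0.55·0.7246 / (0.55·0.7246 + 0.75·0.2754) ≈ 0.6586
After a quality check='flag': P(supplier A) = 0.15·0.6586 / (0.15·0.6586 + 0.4·0.3414) ≈ 0.4198
After a quality check='flag': P(supplier A) = 0.15·0.4198 / (0.15·0.4198 + 0.4·0.5802) ≈ 0.2134
After a trace-element assay='match': P(supplier A) = 0.55·0.2134 / (0.55·0.2134 + 0.75·0.7866) ≈ 0.1659

0.1659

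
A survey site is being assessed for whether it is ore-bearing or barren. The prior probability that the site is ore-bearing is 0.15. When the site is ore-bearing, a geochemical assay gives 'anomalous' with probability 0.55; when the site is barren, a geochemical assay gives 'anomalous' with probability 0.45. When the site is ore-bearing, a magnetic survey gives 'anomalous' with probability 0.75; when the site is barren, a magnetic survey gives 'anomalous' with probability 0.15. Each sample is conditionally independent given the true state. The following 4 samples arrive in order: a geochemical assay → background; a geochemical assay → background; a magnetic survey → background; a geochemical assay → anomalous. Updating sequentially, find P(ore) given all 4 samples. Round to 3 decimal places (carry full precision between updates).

0.041

After a geochemical assay='background': P(ore) = 0.45·0.1500 / (0.45·0.1500 + 0.55·0.8500) ≈ 0.1262
After a geochemical assay='background': P(ore) = 0.45·0.1262 / (0.45·0.1262 + 0.55·0.8738) ≈ 0.1057
After a magnetic survey='background': P(ore) = 0.25·0.1057 / (0.25·0.1057 + 0.85·0.8943) ≈ 0.0336
After a geochemical assay='anomalous': P(ore) = 0.55·0.0336 / (0.55·0.0336 + 0.45·0.9664) ≈ 0.0407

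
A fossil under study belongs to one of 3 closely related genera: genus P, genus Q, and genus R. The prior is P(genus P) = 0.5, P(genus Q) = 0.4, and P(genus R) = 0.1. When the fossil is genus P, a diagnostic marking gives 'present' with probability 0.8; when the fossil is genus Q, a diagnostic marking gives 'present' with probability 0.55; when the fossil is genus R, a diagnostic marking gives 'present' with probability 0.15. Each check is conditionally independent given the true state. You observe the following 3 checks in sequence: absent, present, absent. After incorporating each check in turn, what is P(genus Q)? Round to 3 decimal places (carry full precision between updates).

0.624

After 'absent': normaliser = 0.2·0.5000 + 0.45·0.4000 + 0.85·0.1000; P(genus P) ≈ 0.2740, P(genus Q) ≈ 0.4932, P(genus R) ≈ 0.2329
After 'present': normaliser = 0.8·0.2740 + 0.55·0.4932 + 0.15·0.2329; P(genus P) ≈ 0.4172, P(genus Q) ≈ 0.5163, P(genus R) ≈ 0.0665
After 'absent': normaliser = 0.2·0.4172 + 0.45·0.5163 + 0.85·0.0665; P(genus P) ≈ 0.2241, P(genus Q) ≈ 0.6241, P(genus R) ≈ 0.1518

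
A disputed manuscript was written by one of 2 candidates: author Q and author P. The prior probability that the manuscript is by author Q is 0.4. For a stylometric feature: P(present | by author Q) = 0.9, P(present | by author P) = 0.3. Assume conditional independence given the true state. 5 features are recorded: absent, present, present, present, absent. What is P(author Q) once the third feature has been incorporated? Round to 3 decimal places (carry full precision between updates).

0.462

Apply Bayes' rule sequentially, carrying P(author Q) forward.
After 'absent': P(author Q) = 0.1·0.4000 / (0.1·0.4000 + 0.7·0.6000) ≈ 0.0870
After 'present': P(author Q) = 0.9·0.0870 / (0.9·0.0870 + 0.3·0.9130) ≈ 0.2222
After 'present': P(author Q) = 0.9·0.2222 / (0.9·0.2222 + 0.3·0.7778) ≈ 0.4615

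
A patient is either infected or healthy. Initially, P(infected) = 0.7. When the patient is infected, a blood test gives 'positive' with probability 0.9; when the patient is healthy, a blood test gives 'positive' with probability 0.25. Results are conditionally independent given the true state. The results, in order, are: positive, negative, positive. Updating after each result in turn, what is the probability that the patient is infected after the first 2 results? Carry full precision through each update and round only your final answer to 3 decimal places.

0.528

Apply Bayes' rule sequentially, carrying P(infected) forward.
After 'positive': P(infected) = 0.9·0.7000 / (0.9·0.7000 + 0.25·0.3000) ≈ 0.8936
After 'negative': P(infected) = 0.1·0.8936 / (0.1·0.8936 + 0.75·0.1064) ≈ 0.5283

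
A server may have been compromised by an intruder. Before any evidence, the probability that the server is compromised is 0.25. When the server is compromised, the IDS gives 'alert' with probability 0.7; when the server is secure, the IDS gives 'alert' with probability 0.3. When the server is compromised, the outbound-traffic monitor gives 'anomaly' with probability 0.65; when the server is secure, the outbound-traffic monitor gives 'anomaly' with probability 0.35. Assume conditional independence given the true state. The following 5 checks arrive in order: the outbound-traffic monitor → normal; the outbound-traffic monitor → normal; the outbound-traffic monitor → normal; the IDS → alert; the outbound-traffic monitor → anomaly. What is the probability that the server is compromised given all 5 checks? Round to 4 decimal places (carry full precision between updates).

After the outbound-traffic monitor='normal': P(compromised) = 0.35·0.2500 / (0.35·0.2500 + 0.65·0.7500) ≈ 0.1522
After the outbound-traffic monitor='normal': P(compromised) = 0.35·0.1522 / (0.35·0.1522 + 0.65·0.8478) ≈ 0.0881
After the outbound-traffic monitor='normal': P(compromised) = 0.35·0.0881 / (0.35·0.0881 + 0.65·0.9119) ≈ 0.0495
After the IDS='alert': P(compromised) = 0.7·0.0495 / (0.7·0.0495 + 0.3·0.9505) ≈ 0.1083
After the outbound-traffic monitor='anomaly': P(compromised) = 0.65·0.1083 / (0.65·0.1083 + 0.35·0.8917) ≈ 0.1840

0.1840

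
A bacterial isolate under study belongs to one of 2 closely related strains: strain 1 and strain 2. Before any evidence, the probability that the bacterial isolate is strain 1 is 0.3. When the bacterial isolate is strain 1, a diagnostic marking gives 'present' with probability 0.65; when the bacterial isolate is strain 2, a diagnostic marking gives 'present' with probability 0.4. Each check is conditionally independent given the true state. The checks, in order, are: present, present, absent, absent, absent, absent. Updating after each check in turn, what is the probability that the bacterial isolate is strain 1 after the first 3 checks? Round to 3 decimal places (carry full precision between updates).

0.398

After 'present': P(strain 1) = 0.65·0.3000 / (0.65·0.3000 + 0.4·0.7000) ≈ 0.4105
After 'present': P(strain 1) = 0.65·0.4105 / (0.65·0.4105 + 0.4·0.5895) ≈ 0.5309
After 'absent': P(strain 1) = 0.35·0.5309 / (0.35·0.5309 + 0.6·0.4691) ≈ 0.3976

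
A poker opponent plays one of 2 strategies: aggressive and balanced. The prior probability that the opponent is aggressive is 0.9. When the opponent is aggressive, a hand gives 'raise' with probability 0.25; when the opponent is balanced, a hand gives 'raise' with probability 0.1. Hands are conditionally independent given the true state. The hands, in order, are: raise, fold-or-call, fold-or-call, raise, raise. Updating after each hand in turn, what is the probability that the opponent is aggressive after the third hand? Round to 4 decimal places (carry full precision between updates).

0.9398

After 'raise': P(aggressive) = 0.25·0.9000 / (0.25·0.9000 + 0.1·0.1000) ≈ 0.9574
After 'fold-or-call': P(aggressive) = 0.75·0.9574 / (0.75·0.9574 + 0.9·0.0426) ≈ 0.9494
After 'fold-or-call': P(aggressive) = 0.75·0.9494 / (0.75·0.9494 + 0.9·0.0506) ≈ 0.9398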